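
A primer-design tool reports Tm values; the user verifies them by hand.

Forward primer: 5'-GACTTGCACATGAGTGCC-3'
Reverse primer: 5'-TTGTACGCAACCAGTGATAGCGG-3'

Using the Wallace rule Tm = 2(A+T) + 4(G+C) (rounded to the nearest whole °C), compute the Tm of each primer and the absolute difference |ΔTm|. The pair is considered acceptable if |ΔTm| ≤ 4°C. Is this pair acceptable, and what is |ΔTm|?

|ΔTm| = 14°C; the pair is not acceptable.

Forward: A=4 T=4 G=5 C=5 → Tm = 2·8 + 4·10 = 56°C.
Reverse: A=6 T=5 G=7 C=5 → Tm = 2·11 + 4·12 = 70°C.
|ΔTm| = |56 − 70| = 14°C, > 4°C.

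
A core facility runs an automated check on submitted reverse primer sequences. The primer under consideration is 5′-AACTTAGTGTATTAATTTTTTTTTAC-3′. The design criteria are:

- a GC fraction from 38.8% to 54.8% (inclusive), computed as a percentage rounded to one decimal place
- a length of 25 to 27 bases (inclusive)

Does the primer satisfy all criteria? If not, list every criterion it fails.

Fails: GC content.

Base counts: A=7, T=15, G=2, C=2 (length 26).
GC content: GC 4/26 = 15.4%, outside 38.8–54.8% ✗
length: length 26 ✓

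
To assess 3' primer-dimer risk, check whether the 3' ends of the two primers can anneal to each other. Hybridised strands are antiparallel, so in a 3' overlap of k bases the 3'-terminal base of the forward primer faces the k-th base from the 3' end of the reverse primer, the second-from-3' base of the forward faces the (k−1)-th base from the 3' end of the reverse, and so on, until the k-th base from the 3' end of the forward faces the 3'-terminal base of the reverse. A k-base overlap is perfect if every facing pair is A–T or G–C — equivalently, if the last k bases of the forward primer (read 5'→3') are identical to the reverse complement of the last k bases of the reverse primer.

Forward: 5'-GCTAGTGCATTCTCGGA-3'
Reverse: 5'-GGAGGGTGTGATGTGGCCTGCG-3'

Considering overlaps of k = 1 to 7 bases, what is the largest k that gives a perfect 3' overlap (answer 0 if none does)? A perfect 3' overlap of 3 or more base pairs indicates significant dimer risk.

Last 7 bases (5'→3') — forward …TCTCGGA, reverse …GCCTGCG.
Reverse complement of the reverse primer's last 7 bases: CGCAGGC; its first k bases are the reverse complement of the reverse primer's last k bases, so a perfect k-base overlap needs the forward primer's last k bases to equal them.
Comparing (forward last k vs required): k=1: A vs C ✗; k=2: GA vs CG ✗; k=3: GGA vs CGC ✗; k=4: CGGA vs CGCA ✗; k=5: TCGGA vs CGCAG ✗; k=6: CTCGGA vs CGCAGG ✗; k=7: TCTCGGA vs CGCAGGC ✗.
No overlap length from 1 to 7 is perfect, so the longest perfect 3' overlap is 0.

Longest perfect overlap: 0 complementary base pairs; below the dimer-risk threshold (threshold 3).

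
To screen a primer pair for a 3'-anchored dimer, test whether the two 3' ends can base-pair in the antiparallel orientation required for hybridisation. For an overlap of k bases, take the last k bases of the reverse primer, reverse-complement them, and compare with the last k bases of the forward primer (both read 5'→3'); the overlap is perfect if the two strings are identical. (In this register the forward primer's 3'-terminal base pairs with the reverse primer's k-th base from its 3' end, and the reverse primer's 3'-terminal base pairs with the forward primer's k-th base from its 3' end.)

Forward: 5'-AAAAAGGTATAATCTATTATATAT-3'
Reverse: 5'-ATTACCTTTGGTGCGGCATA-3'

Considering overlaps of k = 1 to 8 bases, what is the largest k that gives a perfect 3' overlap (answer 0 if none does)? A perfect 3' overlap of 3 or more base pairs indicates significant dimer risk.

Last 8 bases (5'→3') — forward …TTATATAT, reverse …GCGGCATA.
Reverse complement of the reverse primer's last 8 bases: TATGCCGC; its first k bases are the reverse complement of the reverse primer's last k bases, so a perfect k-base overlap needs the forward primer's last k bases to equal them.
Comparing (forward last k vs required): k=1: T vs T ✓; k=2: AT vs TA ✗; k=3: TAT vs TAT ✓; k=4: ATAT vs TATG ✗; k=5: TATAT vs TATGC ✗; k=6: ATATAT vs TATGCC ✗; k=7: TATATAT vs TATGCCG ✗; k=8: TTATATAT vs TATGCCGC ✗.
Perfect overlaps at k = 1, 3; the largest is 3.

Longest perfect overlap: 3 complementary base pairs; significant dimer risk (threshold 3).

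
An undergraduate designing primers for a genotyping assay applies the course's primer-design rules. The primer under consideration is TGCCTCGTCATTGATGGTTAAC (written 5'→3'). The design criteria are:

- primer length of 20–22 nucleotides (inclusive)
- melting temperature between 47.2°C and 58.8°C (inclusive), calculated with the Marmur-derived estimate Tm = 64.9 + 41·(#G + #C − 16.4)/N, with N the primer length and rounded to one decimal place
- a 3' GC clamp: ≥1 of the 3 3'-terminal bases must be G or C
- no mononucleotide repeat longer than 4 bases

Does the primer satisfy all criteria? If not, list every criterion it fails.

Meets all criteria.

Base counts: A=4, T=8, G=5, C=5 (length 22).
length: length 22 ✓
Tm: Tm = 64.9 + 41·(10 − 16.4)/22 = 53.0°C ✓
GC clamp: 3' end AAC has 1 G/C ✓
homopolymer run: longest run = 2 ✓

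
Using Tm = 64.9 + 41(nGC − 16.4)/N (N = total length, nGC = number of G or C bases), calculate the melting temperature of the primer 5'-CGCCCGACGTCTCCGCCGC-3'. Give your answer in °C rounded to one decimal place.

Base counts: A=1, T=2, G=5, C=11; G+C = 16, N = 19.
Tm = 64.9 + 41·(16 − 16.4)/19 = 64.9 + -16.40/19 = 64.0°C.

64.0°C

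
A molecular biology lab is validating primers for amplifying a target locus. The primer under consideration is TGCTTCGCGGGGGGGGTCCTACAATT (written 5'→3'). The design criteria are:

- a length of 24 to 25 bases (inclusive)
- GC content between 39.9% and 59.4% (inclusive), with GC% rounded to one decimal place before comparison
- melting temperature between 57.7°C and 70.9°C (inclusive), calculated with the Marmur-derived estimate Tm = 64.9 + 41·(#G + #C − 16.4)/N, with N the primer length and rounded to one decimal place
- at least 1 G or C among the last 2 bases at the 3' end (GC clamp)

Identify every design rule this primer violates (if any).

Base counts: A=3, T=7, G=10, C=6 (length 26).
length: length 26, outside 24–25 ✗
GC content: GC 16/26 = 61.5%, outside 39.9–59.4% ✗
Tm: Tm = 64.9 + 41·(16 − 16.4)/26 = 64.3°C ✓
GC clamp: 3' end TT has 0 G/C, need ≥1 ✗

Fails: length, GC content, GC clamp.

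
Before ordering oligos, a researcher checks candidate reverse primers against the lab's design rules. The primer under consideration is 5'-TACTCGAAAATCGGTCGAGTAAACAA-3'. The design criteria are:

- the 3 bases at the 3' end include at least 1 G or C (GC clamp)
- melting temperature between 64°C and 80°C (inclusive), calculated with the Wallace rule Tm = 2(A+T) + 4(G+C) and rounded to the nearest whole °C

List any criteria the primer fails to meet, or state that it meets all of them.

Meets all criteria.

Base counts: A=11, T=5, G=5, C=5 (length 26).
GC clamp: 3' end CAA has 1 G/C ✓
Tm: Tm = 2·16 + 4·10 = 72°C ✓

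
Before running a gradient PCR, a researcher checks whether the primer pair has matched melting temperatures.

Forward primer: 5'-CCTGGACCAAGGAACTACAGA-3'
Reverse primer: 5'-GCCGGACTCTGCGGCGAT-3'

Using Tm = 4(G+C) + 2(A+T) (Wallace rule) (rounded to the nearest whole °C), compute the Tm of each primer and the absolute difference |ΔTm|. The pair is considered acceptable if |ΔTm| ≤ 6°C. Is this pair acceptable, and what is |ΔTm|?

Forward: A=8 T=2 G=5 C=6 → Tm = 2·10 + 4·11 = 64°C.
Reverse: A=2 T=3 G=7 C=6 → Tm = 2·5 + 4·13 = 62°C.
|ΔTm| = |64 − 62| = 2°C, ≤ 6°C.

|ΔTm| = 2°C; the pair is acceptable.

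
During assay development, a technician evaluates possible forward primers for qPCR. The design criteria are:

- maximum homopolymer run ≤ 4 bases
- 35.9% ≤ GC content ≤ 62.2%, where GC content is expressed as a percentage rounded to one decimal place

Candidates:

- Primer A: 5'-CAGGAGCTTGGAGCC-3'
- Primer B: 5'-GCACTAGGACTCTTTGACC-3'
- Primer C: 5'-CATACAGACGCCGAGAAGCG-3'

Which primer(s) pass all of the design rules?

Primer A (15 nt, A=3 T=2 G=6 C=4): longest run = 2 ✓; GC 10/15 = 66.7%, outside 35.9–62.2% ✗ — fails.
Primer B (19 nt, A=4 T=5 G=4 C=6): longest run = 3 ✓; GC 10/19 = 52.6% ✓ — passes.
Primer C (20 nt, A=7 T=1 G=6 C=6): longest run = 2 ✓; GC 12/20 = 60.0% ✓ — passes.

Primer B and Primer C.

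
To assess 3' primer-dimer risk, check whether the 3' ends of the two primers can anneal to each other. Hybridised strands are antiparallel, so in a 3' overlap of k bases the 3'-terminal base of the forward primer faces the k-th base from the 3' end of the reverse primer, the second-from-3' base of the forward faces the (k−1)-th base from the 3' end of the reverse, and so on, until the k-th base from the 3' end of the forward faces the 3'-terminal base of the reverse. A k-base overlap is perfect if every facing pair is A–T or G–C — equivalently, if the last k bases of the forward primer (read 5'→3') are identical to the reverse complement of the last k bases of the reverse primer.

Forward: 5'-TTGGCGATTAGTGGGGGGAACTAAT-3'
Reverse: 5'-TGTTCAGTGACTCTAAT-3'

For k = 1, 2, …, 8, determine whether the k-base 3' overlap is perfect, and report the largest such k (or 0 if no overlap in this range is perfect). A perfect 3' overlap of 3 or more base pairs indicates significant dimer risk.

Longest perfect overlap: 2 complementary base pairs; below the dimer-risk threshold (threshold 3).

Last 8 bases (5'→3') — forward …GAACTAAT, reverse …ACTCTAAT.
Reverse complement of the reverse primer's last 8 bases: ATTAGAGT; its first k bases are the reverse complement of the reverse primer's last k bases, so a perfect k-base overlap needs the forward primer's last k bases to equal them.
Comparing (forward last k vs required): k=1: T vs A ✗; k=2: AT vs AT ✓; k=3: AAT vs ATT ✗; k=4: TAAT vs ATTA ✗; k=5: CTAAT vs ATTAG ✗; k=6: ACTAAT vs ATTAGA ✗; k=7: AACTAAT vs ATTAGAG ✗; k=8: GAACTAAT vs ATTAGAGT ✗.
Only k = 2 is perfect, so the longest perfect 3' overlap is 2.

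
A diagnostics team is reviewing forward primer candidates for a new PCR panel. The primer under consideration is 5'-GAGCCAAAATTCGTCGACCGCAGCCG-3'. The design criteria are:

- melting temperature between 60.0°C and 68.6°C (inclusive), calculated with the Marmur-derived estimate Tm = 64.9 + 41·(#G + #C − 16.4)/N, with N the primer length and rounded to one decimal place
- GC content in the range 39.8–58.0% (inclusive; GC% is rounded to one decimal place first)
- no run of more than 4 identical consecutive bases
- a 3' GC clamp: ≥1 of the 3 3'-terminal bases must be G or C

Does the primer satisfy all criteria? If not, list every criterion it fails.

Base counts: A=7, T=3, G=7, C=9 (length 26).
Tm: Tm = 64.9 + 41·(16 − 16.4)/26 = 64.3°C ✓
GC content: GC 16/26 = 61.5%, outside 39.8–58.0% ✗
homopolymer run: longest run = 4 ✓
GC clamp: 3' end CCG has 3 G/C ✓

Fails: GC content.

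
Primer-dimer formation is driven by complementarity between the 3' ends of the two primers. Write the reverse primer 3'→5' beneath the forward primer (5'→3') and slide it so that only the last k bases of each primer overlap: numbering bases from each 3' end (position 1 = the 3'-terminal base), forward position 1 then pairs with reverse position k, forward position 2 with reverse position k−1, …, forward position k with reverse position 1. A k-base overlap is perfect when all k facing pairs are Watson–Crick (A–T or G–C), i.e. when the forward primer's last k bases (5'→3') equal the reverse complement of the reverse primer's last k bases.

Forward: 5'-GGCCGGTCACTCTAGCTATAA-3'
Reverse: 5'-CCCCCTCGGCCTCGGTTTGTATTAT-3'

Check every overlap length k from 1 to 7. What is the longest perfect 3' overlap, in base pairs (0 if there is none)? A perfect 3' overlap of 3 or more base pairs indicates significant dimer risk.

Longest perfect overlap: 4 complementary base pairs; significant dimer risk (threshold 3).

Last 7 bases (5'→3') — forward …GCTATAA, reverse …GTATTAT.
Reverse complement of the reverse primer's last 7 bases: ATAATAC; its first k bases are the reverse complement of the reverse primer's last k bases, so a perfect k-base overlap needs the forward primer's last k bases to equal them.
Comparing (forward last k vs required): k=1: A vs A ✓; k=2: AA vs AT ✗; k=3: TAA vs ATA ✗; k=4: ATAA vs ATAA ✓; k=5: TATAA vs ATAAT ✗; k=6: CTATAA vs ATAATA ✗; k=7: GCTATAA vs ATAATAC ✗.
Perfect overlaps at k = 1, 4; the largest is 4.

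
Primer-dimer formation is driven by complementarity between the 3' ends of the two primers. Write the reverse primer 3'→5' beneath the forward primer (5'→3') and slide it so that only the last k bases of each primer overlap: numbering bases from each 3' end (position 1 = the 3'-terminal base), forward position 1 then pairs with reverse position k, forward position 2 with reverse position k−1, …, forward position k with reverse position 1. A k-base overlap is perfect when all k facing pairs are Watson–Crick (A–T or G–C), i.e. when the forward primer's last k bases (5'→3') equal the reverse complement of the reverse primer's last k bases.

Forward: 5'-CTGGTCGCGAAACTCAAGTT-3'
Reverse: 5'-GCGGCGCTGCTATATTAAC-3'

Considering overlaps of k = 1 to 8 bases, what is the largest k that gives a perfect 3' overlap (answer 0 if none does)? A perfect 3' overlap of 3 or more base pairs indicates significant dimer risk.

Longest perfect overlap: 3 complementary base pairs; significant dimer risk (threshold 3).

Last 8 bases (5'→3') — forward …CTCAAGTT, reverse …ATATTAAC.
Reverse complement of the reverse primer's last 8 bases: GTTAATAT; its first k bases are the reverse complement of the reverse primer's last k bases, so a perfect k-base overlap needs the forward primer's last k bases to equal them.
Comparing (forward last k vs required): k=1: T vs G ✗; k=2: TT vs GT ✗; k=3: GTT vs GTT ✓; k=4: AGTT vs GTTA ✗; k=5: AAGTT vs GTTAA ✗; k=6: CAAGTT vs GTTAAT ✗; k=7: TCAAGTT vs GTTAATA ✗; k=8: CTCAAGTT vs GTTAATAT ✗.
Only k = 3 is perfect, so the longest perfect 3' overlap is 3.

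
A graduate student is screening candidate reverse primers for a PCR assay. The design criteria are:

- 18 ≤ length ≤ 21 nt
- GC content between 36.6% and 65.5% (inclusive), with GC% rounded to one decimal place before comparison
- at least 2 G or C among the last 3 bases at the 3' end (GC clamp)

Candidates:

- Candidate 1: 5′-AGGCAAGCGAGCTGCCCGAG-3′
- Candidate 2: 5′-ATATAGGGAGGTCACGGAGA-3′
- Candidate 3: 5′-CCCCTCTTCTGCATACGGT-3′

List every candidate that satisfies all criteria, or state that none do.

Candidate 3 only.

Candidate 1 (20 nt, A=5 T=1 G=8 C=6): length 20 ✓; GC 14/20 = 70.0%, outside 36.6–65.5% ✗; 3' end GAG has 2 G/C ✓ — fails.
Candidate 2 (20 nt, A=7 T=3 G=8 C=2): length 20 ✓; GC 10/20 = 50.0% ✓; 3' end AGA has 1 G/C, need ≥2 ✗ — fails.
Candidate 3 (19 nt, A=2 T=6 G=3 C=8): length 19 ✓; GC 11/19 = 57.9% ✓; 3' end GGT has 2 G/C ✓ — passes.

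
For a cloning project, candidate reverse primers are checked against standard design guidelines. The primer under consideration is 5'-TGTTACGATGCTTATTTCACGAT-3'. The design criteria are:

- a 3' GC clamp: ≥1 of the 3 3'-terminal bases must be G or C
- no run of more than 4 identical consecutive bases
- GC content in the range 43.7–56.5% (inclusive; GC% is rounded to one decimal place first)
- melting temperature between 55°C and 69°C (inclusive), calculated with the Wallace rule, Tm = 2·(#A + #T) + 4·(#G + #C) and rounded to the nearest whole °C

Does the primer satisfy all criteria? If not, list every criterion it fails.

Base counts: A=5, T=10, G=4, C=4 (length 23).
GC clamp: 3' end GAT has 1 G/C ✓
homopolymer run: longest run = 3 ✓
GC content: GC 8/23 = 34.8%, outside 43.7–56.5% ✗
Tm: Tm = 2·15 + 4·8 = 62°C ✓

Fails: GC content.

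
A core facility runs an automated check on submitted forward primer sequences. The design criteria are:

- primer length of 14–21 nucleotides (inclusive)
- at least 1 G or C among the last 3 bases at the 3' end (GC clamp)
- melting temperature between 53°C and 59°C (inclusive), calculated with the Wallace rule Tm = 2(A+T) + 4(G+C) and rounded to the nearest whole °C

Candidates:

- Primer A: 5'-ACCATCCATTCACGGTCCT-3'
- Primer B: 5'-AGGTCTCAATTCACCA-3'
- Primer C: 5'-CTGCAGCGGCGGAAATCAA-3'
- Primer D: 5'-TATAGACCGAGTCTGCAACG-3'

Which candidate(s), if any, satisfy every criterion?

Primer A only.

Primer A (19 nt, A=4 T=5 G=2 C=8): length 19 ✓; 3' end CCT has 2 G/C ✓; Tm = 2·9 + 4·10 = 58°C ✓ — passes.
Primer B (16 nt, A=5 T=4 G=2 C=5): length 16 ✓; 3' end CCA has 2 G/C ✓; Tm = 2·9 + 4·7 = 46°C, outside 53–59°C ✗ — fails.
Primer C (19 nt, A=6 T=2 G=6 C=5): length 19 ✓; 3' end CAA has 1 G/C ✓; Tm = 2·8 + 4·11 = 60°C, outside 53–59°C ✗ — fails.
Primer D (20 nt, A=6 T=4 G=5 C=5): length 20 ✓; 3' end ACG has 2 G/C ✓; Tm = 2·10 + 4·10 = 60°C, outside 53–59°C ✗ — fails.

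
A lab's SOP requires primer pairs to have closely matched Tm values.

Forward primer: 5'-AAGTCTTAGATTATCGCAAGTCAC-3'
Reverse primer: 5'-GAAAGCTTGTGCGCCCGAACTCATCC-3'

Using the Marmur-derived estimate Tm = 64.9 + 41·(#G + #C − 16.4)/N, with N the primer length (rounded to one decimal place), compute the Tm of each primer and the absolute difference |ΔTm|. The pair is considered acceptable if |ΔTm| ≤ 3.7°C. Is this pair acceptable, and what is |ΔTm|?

|ΔTm| = 10.4°C; the pair is not acceptable.

Forward: G+C = 9, N = 24 → Tm = 64.9 + 41·(9 − 16.4)/24 = 52.3°C.
Reverse: G+C = 15, N = 26 → Tm = 64.9 + 41·(15 − 16.4)/26 = 62.7°C.
|ΔTm| = |52.3 − 62.7| = 10.4°C, > 3.7°C.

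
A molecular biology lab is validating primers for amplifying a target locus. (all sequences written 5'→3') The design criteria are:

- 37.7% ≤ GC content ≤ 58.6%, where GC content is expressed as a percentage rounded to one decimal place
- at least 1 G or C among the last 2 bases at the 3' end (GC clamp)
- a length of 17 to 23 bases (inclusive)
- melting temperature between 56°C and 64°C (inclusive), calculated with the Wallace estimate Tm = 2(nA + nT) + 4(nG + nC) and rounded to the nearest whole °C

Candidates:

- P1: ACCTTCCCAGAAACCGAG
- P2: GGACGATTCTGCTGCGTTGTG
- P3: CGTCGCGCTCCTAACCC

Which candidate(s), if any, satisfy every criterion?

P1 (18 nt, A=6 T=2 G=3 C=7): GC 10/18 = 55.6% ✓; 3' end AG has 1 G/C ✓; length 18 ✓; Tm = 2·8 + 4·10 = 56°C ✓ — passes.
P2 (21 nt, A=2 T=7 G=8 C=4): GC 12/21 = 57.1% ✓; 3' end TG has 1 G/C ✓; length 21 ✓; Tm = 2·9 + 4·12 = 66°C, outside 56–64°C ✗ — fails.
P3 (17 nt, A=2 T=3 G=3 C=9): GC 12/17 = 70.6%, outside 37.7–58.6% ✗; 3' end CC has 2 G/C ✓; length 17 ✓; Tm = 2·5 + 4·12 = 58°C ✓ — fails.

P1 only.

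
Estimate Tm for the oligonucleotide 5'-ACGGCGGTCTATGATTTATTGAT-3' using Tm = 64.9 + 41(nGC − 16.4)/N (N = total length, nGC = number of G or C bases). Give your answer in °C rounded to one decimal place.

Base counts: A=5, T=9, G=6, C=3; G+C = 9, N = 23.
Tm = 64.9 + 41·(9 − 16.4)/23 = 64.9 + -303.40/23 = 51.7°C.

51.7°C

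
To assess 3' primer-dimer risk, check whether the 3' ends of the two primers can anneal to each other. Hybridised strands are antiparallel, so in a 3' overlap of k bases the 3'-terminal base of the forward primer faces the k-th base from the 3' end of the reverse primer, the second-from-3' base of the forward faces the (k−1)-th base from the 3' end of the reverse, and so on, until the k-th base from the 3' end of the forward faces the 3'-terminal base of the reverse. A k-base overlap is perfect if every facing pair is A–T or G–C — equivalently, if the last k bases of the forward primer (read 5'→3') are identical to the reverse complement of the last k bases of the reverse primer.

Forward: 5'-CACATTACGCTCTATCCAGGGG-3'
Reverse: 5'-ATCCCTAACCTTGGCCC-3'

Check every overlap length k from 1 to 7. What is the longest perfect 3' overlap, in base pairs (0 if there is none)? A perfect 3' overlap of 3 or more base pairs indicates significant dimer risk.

Last 7 bases (5'→3') — forward …CCAGGGG, reverse …TTGGCCC.
Reverse complement of the reverse primer's last 7 bases: GGGCCAA; its first k bases are the reverse complement of the reverse primer's last k bases, so a perfect k-base overlap needs the forward primer's last k bases to equal them.
Comparing (forward last k vs required): k=1: G vs G ✓; k=2: GG vs GG ✓; k=3: GGG vs GGG ✓; k=4: GGGG vs GGGC ✗; k=5: AGGGG vs GGGCC ✗; k=6: CAGGGG vs GGGCCA ✗; k=7: CCAGGGG vs GGGCCAA ✗.
Perfect overlaps at k = 1, 2, 3; the largest is 3.

Longest perfect overlap: 3 complementary base pairs; significant dimer risk (threshold 3).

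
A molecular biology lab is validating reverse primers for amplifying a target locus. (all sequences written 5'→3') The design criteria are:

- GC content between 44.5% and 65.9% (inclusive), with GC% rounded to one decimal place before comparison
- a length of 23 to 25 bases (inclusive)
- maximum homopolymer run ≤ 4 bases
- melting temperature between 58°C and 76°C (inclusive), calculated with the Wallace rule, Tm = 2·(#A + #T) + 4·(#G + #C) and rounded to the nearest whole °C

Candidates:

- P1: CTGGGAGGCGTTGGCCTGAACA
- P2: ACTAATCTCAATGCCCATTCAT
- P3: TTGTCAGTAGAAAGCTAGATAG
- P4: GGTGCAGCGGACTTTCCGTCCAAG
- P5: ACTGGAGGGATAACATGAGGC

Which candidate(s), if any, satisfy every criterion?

None of the candidates satisfy all criteria.

P1 (22 nt, A=4 T=4 G=9 C=5): GC 14/22 = 63.6% ✓; length 22, outside 23–25 ✗; longest run = 3 ✓; Tm = 2·8 + 4·14 = 72°C ✓ — fails.
P2 (22 nt, A=7 T=7 G=1 C=7): GC 8/22 = 36.4%, outside 44.5–65.9% ✗; length 22, outside 23–25 ✗; longest run = 3 ✓; Tm = 2·14 + 4·8 = 60°C ✓ — fails.
P3 (22 nt, A=8 T=6 G=6 C=2): GC 8/22 = 36.4%, outside 44.5–65.9% ✗; length 22, outside 23–25 ✗; longest run = 3 ✓; Tm = 2·14 + 4·8 = 60°C ✓ — fails.
P4 (24 nt, A=4 T=5 G=8 C=7): GC 15/24 = 62.5% ✓; length 24 ✓; longest run = 3 ✓; Tm = 2·9 + 4·15 = 78°C, outside 58–76°C ✗ — fails.
P5 (21 nt, A=7 T=3 G=8 C=3): GC 11/21 = 52.4% ✓; length 21, outside 23–25 ✗; longest run = 3 ✓; Tm = 2·10 + 4·11 = 64°C ✓ — fails.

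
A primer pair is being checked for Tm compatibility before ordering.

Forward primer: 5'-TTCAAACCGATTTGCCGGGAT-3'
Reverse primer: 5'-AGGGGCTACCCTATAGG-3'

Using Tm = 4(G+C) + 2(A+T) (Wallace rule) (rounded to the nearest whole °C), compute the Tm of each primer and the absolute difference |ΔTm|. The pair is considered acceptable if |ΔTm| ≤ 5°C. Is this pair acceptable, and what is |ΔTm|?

Forward: A=5 T=6 G=5 C=5 → Tm = 2·11 + 4·10 = 62°C.
Reverse: A=4 T=3 G=6 C=4 → Tm = 2·7 + 4·10 = 54°C.
|ΔTm| = |62 − 54| = 8°C, > 5°C.

|ΔTm| = 8°C; the pair is not acceptable.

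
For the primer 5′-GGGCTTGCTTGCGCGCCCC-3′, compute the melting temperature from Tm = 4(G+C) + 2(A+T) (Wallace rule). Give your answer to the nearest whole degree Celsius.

Base counts: A=0, T=4, G=7, C=8 (length 19).
Tm = 2·(0+4) + 4·(7+8) = 2·4 + 4·15 = 8 + 60 = 68°C.

68°C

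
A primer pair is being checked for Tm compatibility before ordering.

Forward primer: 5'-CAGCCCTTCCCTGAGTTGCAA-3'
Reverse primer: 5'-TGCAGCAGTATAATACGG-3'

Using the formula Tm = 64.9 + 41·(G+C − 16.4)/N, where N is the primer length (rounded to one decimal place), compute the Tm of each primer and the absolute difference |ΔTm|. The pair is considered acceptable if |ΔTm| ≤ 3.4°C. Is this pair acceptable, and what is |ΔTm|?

|ΔTm| = 10.5°C; the pair is not acceptable.

Forward: G+C = 12, N = 21 → Tm = 64.9 + 41·(12 − 16.4)/21 = 56.3°C.
Reverse: G+C = 8, N = 18 → Tm = 64.9 + 41·(8 − 16.4)/18 = 45.8°C.
|ΔTm| = |56.3 − 45.8| = 10.5°C, > 3.4°C.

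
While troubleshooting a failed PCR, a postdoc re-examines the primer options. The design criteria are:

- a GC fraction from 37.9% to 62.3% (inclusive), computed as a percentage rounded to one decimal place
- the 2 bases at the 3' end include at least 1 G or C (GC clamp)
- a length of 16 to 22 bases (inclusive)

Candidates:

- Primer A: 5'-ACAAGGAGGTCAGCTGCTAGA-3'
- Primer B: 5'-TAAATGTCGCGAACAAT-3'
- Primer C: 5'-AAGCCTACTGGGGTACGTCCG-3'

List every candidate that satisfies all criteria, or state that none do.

Primer A and Primer C.

Primer A (21 nt, A=7 T=3 G=7 C=4): GC 11/21 = 52.4% ✓; 3' end GA has 1 G/C ✓; length 21 ✓ — passes.
Primer B (17 nt, A=7 T=4 G=3 C=3): GC 6/17 = 35.3%, outside 37.9–62.3% ✗; 3' end AT has 0 G/C, need ≥1 ✗; length 17 ✓ — fails.
Primer C (21 nt, A=4 T=4 G=7 C=6): GC 13/21 = 61.9% ✓; 3' end CG has 2 G/C ✓; length 21 ✓ — passes.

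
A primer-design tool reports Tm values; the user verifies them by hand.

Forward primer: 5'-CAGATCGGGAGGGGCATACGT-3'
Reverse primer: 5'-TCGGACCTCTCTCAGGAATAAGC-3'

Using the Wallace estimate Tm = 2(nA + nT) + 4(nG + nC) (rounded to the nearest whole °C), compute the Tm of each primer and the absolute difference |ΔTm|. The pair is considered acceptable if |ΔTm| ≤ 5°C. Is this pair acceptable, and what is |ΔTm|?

|ΔTm| = 2°C; the pair is acceptable.

Forward: A=5 T=3 G=9 C=4 → Tm = 2·8 + 4·13 = 68°C.
Reverse: A=6 T=5 G=5 C=7 → Tm = 2·11 + 4·12 = 70°C.
|ΔTm| = |68 − 70| = 2°C, ≤ 5°C.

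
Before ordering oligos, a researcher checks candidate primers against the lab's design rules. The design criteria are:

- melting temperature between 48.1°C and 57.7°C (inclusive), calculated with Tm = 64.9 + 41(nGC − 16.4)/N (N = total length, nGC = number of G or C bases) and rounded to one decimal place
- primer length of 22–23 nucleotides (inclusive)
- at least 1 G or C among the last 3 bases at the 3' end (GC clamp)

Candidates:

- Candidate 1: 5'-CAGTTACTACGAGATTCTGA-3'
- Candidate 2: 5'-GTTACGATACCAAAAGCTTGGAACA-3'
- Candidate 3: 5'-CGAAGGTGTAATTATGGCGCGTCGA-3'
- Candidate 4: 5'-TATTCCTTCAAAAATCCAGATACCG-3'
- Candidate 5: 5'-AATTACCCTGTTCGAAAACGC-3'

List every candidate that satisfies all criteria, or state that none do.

None of the candidates satisfy all criteria.

Candidate 1 (20 nt, A=6 T=6 G=4 C=4): Tm = 64.9 + 41·(8 − 16.4)/20 = 47.7°C, outside 48.1–57.7°C ✗; length 20, outside 22–23 ✗; 3' end TGA has 1 G/C ✓ — fails.
Candidate 2 (25 nt, A=10 T=5 G=5 C=5): Tm = 64.9 + 41·(10 − 16.4)/25 = 54.4°C ✓; length 25, outside 22–23 ✗; 3' end ACA has 1 G/C ✓ — fails.
Candidate 3 (25 nt, A=6 T=6 G=9 C=4): Tm = 64.9 + 41·(13 − 16.4)/25 = 59.3°C, outside 48.1–57.7°C ✗; length 25, outside 22–23 ✗; 3' end CGA has 2 G/C ✓ — fails.
Candidate 4 (25 nt, A=9 T=7 G=2 C=7): Tm = 64.9 + 41·(9 − 16.4)/25 = 52.8°C ✓; length 25, outside 22–23 ✗; 3' end CCG has 3 G/C ✓ — fails.
Candidate 5 (21 nt, A=7 T=5 G=3 C=6): Tm = 64.9 + 41·(9 − 16.4)/21 = 50.5°C ✓; length 21, outside 22–23 ✗; 3' end CGC has 3 G/C ✓ — fails.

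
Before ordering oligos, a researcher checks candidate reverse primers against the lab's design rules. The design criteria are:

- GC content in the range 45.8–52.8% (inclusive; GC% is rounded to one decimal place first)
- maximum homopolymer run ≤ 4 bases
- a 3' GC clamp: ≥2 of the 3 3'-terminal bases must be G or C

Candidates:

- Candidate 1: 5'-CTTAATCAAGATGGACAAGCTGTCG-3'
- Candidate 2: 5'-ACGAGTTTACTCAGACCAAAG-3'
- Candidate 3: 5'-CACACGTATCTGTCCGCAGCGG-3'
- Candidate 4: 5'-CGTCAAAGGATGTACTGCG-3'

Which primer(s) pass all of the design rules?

Candidate 4 only.

Candidate 1 (25 nt, A=8 T=6 G=6 C=5): GC 11/25 = 44.0%, outside 45.8–52.8% ✗; longest run = 2 ✓; 3' end TCG has 2 G/C ✓ — fails.
Candidate 2 (21 nt, A=8 T=4 G=4 C=5): GC 9/21 = 42.9%, outside 45.8–52.8% ✗; longest run = 3 ✓; 3' end AAG has 1 G/C, need ≥2 ✗ — fails.
Candidate 3 (22 nt, A=4 T=4 G=6 C=8): GC 14/22 = 63.6%, outside 45.8–52.8% ✗; longest run = 2 ✓; 3' end CGG has 3 G/C ✓ — fails.
Candidate 4 (19 nt, A=5 T=4 G=6 C=4): GC 10/19 = 52.6% ✓; longest run = 3 ✓; 3' end GCG has 3 G/C ✓ — passes.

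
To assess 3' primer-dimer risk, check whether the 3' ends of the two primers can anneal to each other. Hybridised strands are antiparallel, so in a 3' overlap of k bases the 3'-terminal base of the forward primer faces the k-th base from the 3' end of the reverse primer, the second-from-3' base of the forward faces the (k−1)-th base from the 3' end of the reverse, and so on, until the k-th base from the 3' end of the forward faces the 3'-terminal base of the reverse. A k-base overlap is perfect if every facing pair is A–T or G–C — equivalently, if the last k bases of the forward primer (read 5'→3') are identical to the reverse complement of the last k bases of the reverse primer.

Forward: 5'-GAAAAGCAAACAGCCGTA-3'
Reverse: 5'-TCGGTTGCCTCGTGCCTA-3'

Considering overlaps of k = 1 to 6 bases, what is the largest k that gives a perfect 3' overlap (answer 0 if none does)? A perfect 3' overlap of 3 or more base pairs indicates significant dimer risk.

Last 6 bases (5'→3') — forward …GCCGTA, reverse …TGCCTA.
Reverse complement of the reverse primer's last 6 bases: TAGGCA; its first k bases are the reverse complement of the reverse primer's last k bases, so a perfect k-base overlap needs the forward primer's last k bases to equal them.
Comparing (forward last k vs required): k=1: A vs T ✗; k=2: TA vs TA ✓; k=3: GTA vs TAG ✗; k=4: CGTA vs TAGG ✗; k=5: CCGTA vs TAGGC ✗; k=6: GCCGTA vs TAGGCA ✗.
Only k = 2 is perfect, so the longest perfect 3' overlap is 2.

Longest perfect overlap: 2 complementary base pairs; below the dimer-risk threshold (threshold 3).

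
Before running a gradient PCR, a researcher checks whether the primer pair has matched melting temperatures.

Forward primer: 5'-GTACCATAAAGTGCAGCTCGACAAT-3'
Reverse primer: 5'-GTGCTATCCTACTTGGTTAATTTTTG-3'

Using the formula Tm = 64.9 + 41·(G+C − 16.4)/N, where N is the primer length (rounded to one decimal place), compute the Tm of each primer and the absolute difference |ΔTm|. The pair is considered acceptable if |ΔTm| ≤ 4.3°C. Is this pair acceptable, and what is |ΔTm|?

|ΔTm| = 2.8°C; the pair is acceptable.

Forward: G+C = 11, N = 25 → Tm = 64.9 + 41·(11 − 16.4)/25 = 56.0°C.
Reverse: G+C = 9, N = 26 → Tm = 64.9 + 41·(9 − 16.4)/26 = 53.2°C.
|ΔTm| = |56.0 − 53.2| = 2.8°C, ≤ 4.3°C.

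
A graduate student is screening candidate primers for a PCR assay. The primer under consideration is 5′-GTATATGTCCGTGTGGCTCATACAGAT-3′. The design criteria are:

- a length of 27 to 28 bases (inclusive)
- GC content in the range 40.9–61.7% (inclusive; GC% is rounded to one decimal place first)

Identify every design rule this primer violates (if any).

Meets all criteria.

Base counts: A=6, T=9, G=7, C=5 (length 27).
length: length 27 ✓
GC content: GC 12/27 = 44.4% ✓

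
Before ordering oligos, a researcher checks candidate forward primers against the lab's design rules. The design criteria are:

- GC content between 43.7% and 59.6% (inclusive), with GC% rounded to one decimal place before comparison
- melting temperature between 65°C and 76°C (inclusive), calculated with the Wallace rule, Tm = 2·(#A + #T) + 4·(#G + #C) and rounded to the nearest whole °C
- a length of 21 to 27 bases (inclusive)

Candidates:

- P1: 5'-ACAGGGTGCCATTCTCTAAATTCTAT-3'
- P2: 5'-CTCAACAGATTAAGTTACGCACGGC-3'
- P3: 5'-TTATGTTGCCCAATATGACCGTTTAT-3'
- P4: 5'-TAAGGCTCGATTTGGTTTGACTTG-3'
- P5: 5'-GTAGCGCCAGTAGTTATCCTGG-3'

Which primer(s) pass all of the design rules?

P2 and P5.

P1 (26 nt, A=7 T=9 G=4 C=6): GC 10/26 = 38.5%, outside 43.7–59.6% ✗; Tm = 2·16 + 4·10 = 72°C ✓; length 26 ✓ — fails.
P2 (25 nt, A=8 T=5 G=5 C=7): GC 12/25 = 48.0% ✓; Tm = 2·13 + 4·12 = 74°C ✓; length 25 ✓ — passes.
P3 (26 nt, A=6 T=11 G=4 C=5): GC 9/26 = 34.6%, outside 43.7–59.6% ✗; Tm = 2·17 + 4·9 = 70°C ✓; length 26 ✓ — fails.
P4 (24 nt, A=4 T=10 G=7 C=3): GC 10/24 = 41.7%, outside 43.7–59.6% ✗; Tm = 2·14 + 4·10 = 68°C ✓; length 24 ✓ — fails.
P5 (22 nt, A=4 T=6 G=7 C=5): GC 12/22 = 54.5% ✓; Tm = 2·10 + 4·12 = 68°C ✓; length 22 ✓ — passes.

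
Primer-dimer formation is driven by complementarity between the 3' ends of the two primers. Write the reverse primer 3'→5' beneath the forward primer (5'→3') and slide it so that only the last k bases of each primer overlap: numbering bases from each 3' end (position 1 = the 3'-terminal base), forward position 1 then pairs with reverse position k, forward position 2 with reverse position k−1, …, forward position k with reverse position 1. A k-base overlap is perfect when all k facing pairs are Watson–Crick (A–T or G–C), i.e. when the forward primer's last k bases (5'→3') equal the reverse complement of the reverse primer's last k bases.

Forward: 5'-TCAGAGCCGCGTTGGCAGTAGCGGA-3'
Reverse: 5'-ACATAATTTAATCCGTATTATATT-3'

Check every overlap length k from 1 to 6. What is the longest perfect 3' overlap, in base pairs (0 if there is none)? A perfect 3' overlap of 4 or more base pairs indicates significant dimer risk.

Last 6 bases (5'→3') — forward …AGCGGA, reverse …TATATT.
Reverse complement of the reverse primer's last 6 bases: AATATA; its first k bases are the reverse complement of the reverse primer's last k bases, so a perfect k-base overlap needs the forward primer's last k bases to equal them.
Comparing (forward last k vs required): k=1: A vs A ✓; k=2: GA vs AA ✗; k=3: GGA vs AAT ✗; k=4: CGGA vs AATA ✗; k=5: GCGGA vs AATAT ✗; k=6: AGCGGA vs AATATA ✗.
Only k = 1 is perfect, so the longest perfect 3' overlap is 1.

Longest perfect overlap: 1 complementary base pair; below the dimer-risk threshold (threshold 4).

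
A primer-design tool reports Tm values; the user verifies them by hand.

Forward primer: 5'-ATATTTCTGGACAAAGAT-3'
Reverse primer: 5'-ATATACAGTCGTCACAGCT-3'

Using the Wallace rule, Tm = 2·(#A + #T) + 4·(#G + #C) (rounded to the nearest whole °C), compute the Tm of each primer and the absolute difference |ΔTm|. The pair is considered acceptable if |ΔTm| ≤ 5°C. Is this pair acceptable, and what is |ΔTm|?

Forward: A=7 T=6 G=3 C=2 → Tm = 2·13 + 4·5 = 46°C.
Reverse: A=6 T=5 G=3 C=5 → Tm = 2·11 + 4·8 = 54°C.
|ΔTm| = |46 − 54| = 8°C, > 5°C.

|ΔTm| = 8°C; the pair is not acceptable.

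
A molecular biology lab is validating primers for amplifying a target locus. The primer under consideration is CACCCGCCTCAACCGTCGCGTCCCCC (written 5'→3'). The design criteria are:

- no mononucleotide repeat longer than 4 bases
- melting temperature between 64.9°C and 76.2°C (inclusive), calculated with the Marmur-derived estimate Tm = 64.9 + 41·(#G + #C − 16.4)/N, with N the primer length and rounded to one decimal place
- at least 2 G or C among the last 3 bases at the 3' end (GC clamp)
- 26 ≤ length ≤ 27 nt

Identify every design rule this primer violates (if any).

Fails: homopolymer run.

Base counts: A=3, T=3, G=4, C=16 (length 26).
homopolymer run: longest run = 5, exceeds 4 ✗
Tm: Tm = 64.9 + 41·(20 − 16.4)/26 = 70.6°C ✓
GC clamp: 3' end CCC has 3 G/C ✓
length: length 26 ✓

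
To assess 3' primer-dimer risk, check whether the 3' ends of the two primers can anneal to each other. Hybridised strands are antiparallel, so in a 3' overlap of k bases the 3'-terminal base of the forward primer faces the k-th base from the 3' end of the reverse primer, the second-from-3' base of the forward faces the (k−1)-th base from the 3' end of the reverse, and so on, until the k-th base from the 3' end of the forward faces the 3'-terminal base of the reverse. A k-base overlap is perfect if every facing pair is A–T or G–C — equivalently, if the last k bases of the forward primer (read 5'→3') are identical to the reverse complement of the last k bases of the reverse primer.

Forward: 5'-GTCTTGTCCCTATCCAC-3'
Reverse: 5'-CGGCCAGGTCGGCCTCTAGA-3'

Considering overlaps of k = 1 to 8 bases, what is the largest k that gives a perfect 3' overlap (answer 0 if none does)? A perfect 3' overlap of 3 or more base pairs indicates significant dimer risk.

Last 8 bases (5'→3') — forward …CTATCCAC, reverse …CCTCTAGA.
Reverse complement of the reverse primer's last 8 bases: TCTAGAGG; its first k bases are the reverse complement of the reverse primer's last k bases, so a perfect k-base overlap needs the forward primer's last k bases to equal them.
Comparing (forward last k vs required): k=1: C vs T ✗; k=2: AC vs TC ✗; k=3: CAC vs TCT ✗; k=4: CCAC vs TCTA ✗; k=5: TCCAC vs TCTAG ✗; k=6: ATCCAC vs TCTAGA ✗; k=7: TATCCAC vs TCTAGAG ✗; k=8: CTATCCAC vs TCTAGAGG ✗.
No overlap length from 1 to 8 is perfect, so the longest perfect 3' overlap is 0.

Longest perfect overlap: 0 complementary base pairs; below the dimer-risk threshold (threshold 3).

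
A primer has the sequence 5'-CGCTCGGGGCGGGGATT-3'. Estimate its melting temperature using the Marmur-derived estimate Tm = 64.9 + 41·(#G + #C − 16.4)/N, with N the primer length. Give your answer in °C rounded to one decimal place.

Base counts: A=1, T=3, G=9, C=4; G+C = 13, N = 17.
Tm = 64.9 + 41·(13 − 16.4)/17 = 64.9 + -139.40/17 = 56.7°C.

56.7°C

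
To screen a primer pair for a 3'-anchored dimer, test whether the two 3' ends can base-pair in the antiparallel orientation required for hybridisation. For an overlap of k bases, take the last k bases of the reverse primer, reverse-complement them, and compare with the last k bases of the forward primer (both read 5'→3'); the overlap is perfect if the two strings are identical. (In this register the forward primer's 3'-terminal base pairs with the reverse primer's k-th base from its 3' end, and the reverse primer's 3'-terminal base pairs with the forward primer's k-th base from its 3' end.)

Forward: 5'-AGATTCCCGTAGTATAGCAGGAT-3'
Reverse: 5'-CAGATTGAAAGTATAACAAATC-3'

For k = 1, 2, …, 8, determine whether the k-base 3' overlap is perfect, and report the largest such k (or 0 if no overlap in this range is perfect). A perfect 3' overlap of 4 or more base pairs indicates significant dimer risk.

Last 8 bases (5'→3') — forward …AGCAGGAT, reverse …AACAAATC.
Reverse complement of the reverse primer's last 8 bases: GATTTGTT; its first k bases are the reverse complement of the reverse primer's last k bases, so a perfect k-base overlap needs the forward primer's last k bases to equal them.
Comparing (forward last k vs required): k=1: T vs G ✗; k=2: AT vs GA ✗; k=3: GAT vs GAT ✓; k=4: GGAT vs GATT ✗; k=5: AGGAT vs GATTT ✗; k=6: CAGGAT vs GATTTG ✗; k=7: GCAGGAT vs GATTTGT ✗; k=8: AGCAGGAT vs GATTTGTT ✗.
Only k = 3 is perfect, so the longest perfect 3' overlap is 3.

Longest perfect overlap: 3 complementary base pairs; below the dimer-risk threshold (threshold 4).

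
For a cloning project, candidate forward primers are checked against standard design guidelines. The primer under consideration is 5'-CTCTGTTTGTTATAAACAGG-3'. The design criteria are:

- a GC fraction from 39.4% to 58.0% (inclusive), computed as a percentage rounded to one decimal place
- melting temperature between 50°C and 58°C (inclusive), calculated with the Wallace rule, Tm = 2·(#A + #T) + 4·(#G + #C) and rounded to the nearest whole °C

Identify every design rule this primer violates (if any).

Base counts: A=5, T=8, G=4, C=3 (length 20).
GC content: GC 7/20 = 35.0%, outside 39.4–58.0% ✗
Tm: Tm = 2·13 + 4·7 = 54°C ✓

Fails: GC content.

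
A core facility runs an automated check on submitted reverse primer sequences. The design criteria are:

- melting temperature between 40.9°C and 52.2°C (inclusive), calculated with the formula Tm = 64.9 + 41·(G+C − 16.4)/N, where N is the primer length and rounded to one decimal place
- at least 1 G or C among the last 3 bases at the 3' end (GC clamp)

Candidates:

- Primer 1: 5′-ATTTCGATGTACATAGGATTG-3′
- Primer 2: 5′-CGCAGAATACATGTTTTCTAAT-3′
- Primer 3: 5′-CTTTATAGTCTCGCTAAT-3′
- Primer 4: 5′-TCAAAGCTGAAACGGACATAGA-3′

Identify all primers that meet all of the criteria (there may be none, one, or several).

Primer 1 and Primer 4.

Primer 1 (21 nt, A=6 T=8 G=5 C=2): Tm = 64.9 + 41·(7 − 16.4)/21 = 46.5°C ✓; 3' end TTG has 1 G/C ✓ — passes.
Primer 2 (22 nt, A=7 T=8 G=3 C=4): Tm = 64.9 + 41·(7 − 16.4)/22 = 47.4°C ✓; 3' end AAT has 0 G/C, need ≥1 ✗ — fails.
Primer 3 (18 nt, A=4 T=8 G=2 C=4): Tm = 64.9 + 41·(6 − 16.4)/18 = 41.2°C ✓; 3' end AAT has 0 G/C, need ≥1 ✗ — fails.
Primer 4 (22 nt, A=10 T=3 G=5 C=4): Tm = 64.9 + 41·(9 − 16.4)/22 = 51.1°C ✓; 3' end AGA has 1 G/C ✓ — passes.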